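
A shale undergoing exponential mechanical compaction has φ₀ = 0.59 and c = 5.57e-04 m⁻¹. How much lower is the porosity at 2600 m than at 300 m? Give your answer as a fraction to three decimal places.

Working in km (1 km = 1000 m; c in km⁻¹ = c in m⁻¹ × 1000):
φ(0.3) = 0.59·e^(−0.557×0.3) = 0.4992
φ(2.6) = 0.59·e^(−0.557×2.6) = 0.1386
Δφ = 0.4992 − 0.1386 = 0.3606

0.361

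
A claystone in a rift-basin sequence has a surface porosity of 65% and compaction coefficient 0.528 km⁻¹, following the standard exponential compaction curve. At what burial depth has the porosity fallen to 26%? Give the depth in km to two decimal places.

1.74 km

Invert Athy's law: Z = ln(phi₀/phi) / c
Z = ln(0.65/0.26) / 0.528 = ln(2.5) / 0.528 = 0.9163 / 0.528 = 1.735 km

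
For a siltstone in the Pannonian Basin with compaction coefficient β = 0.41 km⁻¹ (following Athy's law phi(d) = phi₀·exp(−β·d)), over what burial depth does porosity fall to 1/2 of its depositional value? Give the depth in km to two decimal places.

1.69 km

phi/phi₀ = 1/2 ⇒ exp(−β·d) = 1/2 ⇒ d = ln(2) / β
d = 0.6931 / 0.41 = 1.691 km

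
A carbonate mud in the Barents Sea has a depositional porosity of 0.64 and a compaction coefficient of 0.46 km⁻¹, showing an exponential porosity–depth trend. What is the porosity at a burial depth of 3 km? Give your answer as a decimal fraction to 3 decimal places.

φ = φ₀·exp(−k·Z) = 0.64 × exp(−0.46 × 3) = 0.64 × exp(−1.38)
  = 0.64 × 0.2516 = 0.1610

0.161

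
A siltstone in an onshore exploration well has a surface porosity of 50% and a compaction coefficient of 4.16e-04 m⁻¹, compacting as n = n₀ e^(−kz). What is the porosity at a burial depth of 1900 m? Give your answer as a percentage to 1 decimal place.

Working in km (1 km = 1000 m; k in km⁻¹ = k in m⁻¹ × 1000):
n = n₀·exp(−k·z) = 0.5 × exp(−0.416 × 1.9) = 0.5 × exp(−0.7904)
  = 0.5 × 0.4537 = 0.2268

22.7%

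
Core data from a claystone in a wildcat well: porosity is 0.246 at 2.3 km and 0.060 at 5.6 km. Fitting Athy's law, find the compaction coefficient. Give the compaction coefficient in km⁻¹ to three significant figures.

0.428 km⁻¹

Athy: φ(z) = φ₀ e^(−kz) ⇒ φ₁/φ₂ = e^{k(z₂−z₁)} ⇒ k = ln(φ₁/φ₂)/(z₂−z₁)
k = ln(0.246/0.06) / (5.6 − 2.3) = ln(4.1) / 3.3 = 1.4110 / 3.3 = 0.4276 km⁻¹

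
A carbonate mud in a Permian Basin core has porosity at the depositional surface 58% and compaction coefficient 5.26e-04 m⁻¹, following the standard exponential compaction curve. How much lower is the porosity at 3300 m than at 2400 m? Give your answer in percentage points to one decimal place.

6.2 percentage points

Working in km (1 km = 1000 m; c in km⁻¹ = c in m⁻¹ × 1000):
phi(2.4) = 0.58·e^(−0.526×2.4) = 0.1641
phi(3.3) = 0.58·e^(−0.526×3.3) = 0.1022
Δphi = 0.1641 − 0.1022 = 0.0619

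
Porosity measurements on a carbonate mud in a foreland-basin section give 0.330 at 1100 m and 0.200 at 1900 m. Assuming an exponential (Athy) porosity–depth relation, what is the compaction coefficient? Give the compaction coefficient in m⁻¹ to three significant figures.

0.000626 m⁻¹

Working in km (1 km = 1000 m; k in km⁻¹ = k in m⁻¹ × 1000):
Athy: n(z) = n₀ e^(−kz) ⇒ n₁/n₂ = e^{k(z₂−z₁)} ⇒ k = ln(n₁/n₂)/(z₂−z₁)
k = ln(0.33/0.2) / (1.9 − 1.1) = ln(1.65) / 0.8 = 0.5008 / 0.8 = 0.626 km⁻¹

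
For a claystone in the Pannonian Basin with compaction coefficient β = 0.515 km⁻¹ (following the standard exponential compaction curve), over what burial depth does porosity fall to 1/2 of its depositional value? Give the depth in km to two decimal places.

phi/phi₀ = 1/2 ⇒ exp(−β·d) = 1/2 ⇒ d = ln(2) / β
d = 0.6931 / 0.515 = 1.346 km

1.35 km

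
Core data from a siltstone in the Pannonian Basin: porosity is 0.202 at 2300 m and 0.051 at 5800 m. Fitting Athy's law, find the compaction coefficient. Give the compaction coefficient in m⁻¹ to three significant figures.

Working in km (1 km = 1000 m; β in km⁻¹ = β in m⁻¹ × 1000):
Athy: φ(Z) = φ₀ e^(−βZ) ⇒ φ₁/φ₂ = e^{β(Z₂−Z₁)} ⇒ β = ln(φ₁/φ₂)/(Z₂−Z₁)
β = ln(0.202/0.051) / (5.8 − 2.3) = ln(3.961) / 3.5 = 1.3764 / 3.5 = 0.3933 km⁻¹

0.000393 m⁻¹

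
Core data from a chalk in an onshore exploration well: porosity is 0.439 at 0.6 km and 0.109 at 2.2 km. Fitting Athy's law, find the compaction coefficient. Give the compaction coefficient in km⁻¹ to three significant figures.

Athy: phi(z) = phi₀ e^(−cz) ⇒ phi₁/phi₂ = e^{c(z₂−z₁)} ⇒ c = ln(phi₁/phi₂)/(z₂−z₁)
c = ln(0.439/0.109) / (2.2 − 0.6) = ln(4.028) / 1.6 = 1.3932 / 1.6 = 0.8707 km⁻¹

0.871 km⁻¹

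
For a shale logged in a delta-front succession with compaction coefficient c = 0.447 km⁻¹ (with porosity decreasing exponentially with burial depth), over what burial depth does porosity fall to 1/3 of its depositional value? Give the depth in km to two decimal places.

n/n₀ = 1/3 ⇒ exp(−c·z) = 1/3 ⇒ z = ln(3) / c
z = 1.0986 / 0.447 = 2.458 km

2.46 km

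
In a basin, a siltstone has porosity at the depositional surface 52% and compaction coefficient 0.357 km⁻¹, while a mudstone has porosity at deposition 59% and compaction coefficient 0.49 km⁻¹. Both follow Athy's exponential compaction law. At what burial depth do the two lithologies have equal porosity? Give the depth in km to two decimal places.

0.95 km

Set φ₀ₐ e^(−kₐz) = φ₀ᵦ e^(−kᵦz) ⇒ ln(φ₀ₐ/φ₀ᵦ) = (kₐ − kᵦ)·z
z = ln(0.52/0.59) / (0.357 − 0.49) = -0.1263 / -0.133 = 0.950 km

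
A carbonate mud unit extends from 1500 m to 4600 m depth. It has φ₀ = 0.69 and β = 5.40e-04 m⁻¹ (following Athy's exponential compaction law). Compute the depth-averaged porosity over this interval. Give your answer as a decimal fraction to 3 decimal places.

0.149

Working in km (1 km = 1000 m; β in km⁻¹ = β in m⁻¹ × 1000):
⟨φ⟩ = (1/(Z₂−Z₁)) ∫ φ₀ e^(−βZ) dZ = φ₀·(e^(−β·Z₁) − e^(−β·Z₂)) / (β·(Z₂−Z₁))
e^(−0.54×1.5) = 0.4449; e^(−0.54×4.6) = 0.0834
⟨φ⟩ = 0.69 × (0.4449 − 0.0834) / (0.54 × 3.1) = 0.69 × 0.2159 = 0.1490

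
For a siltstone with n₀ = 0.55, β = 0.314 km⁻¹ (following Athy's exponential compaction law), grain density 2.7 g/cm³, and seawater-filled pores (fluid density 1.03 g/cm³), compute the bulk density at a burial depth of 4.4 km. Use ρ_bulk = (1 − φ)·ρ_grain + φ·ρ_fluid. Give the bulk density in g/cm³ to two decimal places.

Porosity at depth: n = 0.55·exp(−0.314×4.4) = 0.55×0.2512 = 0.1381
Bulk density: ρ_b = (1−n)ρ_g + n·ρ_f = 0.8619×2.7 + 0.1381×1.03
       = 2.327 + 0.142 = 2.469 g/cm³

2.47 g/cm³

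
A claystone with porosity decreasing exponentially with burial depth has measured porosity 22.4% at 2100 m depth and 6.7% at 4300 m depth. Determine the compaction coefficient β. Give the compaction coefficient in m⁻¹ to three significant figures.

0.000549 m⁻¹

Working in km (1 km = 1000 m; β in km⁻¹ = β in m⁻¹ × 1000):
Athy: n(z) = n₀ e^(−βz) ⇒ n₁/n₂ = e^{β(z₂−z₁)} ⇒ β = ln(n₁/n₂)/(z₂−z₁)
β = ln(0.224/0.067) / (4.3 − 2.1) = ln(3.343) / 2.2 = 1.2070 / 2.2 = 0.5486 km⁻¹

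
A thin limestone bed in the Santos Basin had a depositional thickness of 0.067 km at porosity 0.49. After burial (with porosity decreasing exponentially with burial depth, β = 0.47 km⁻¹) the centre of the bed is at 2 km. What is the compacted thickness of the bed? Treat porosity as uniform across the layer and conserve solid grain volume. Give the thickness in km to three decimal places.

0.042 km

Porosity at 2 km: n = 0.49·exp(−0.47×2) = 0.1914
Solid-volume conservation: h(1−n) = h₀(1−n₀) ⇒ h = h₀·(1−n₀)/(1−n)
h = 0.067 × (1 − 0.49)/(1 − 0.1914) = 0.067 × 0.6307 = 0.0423 km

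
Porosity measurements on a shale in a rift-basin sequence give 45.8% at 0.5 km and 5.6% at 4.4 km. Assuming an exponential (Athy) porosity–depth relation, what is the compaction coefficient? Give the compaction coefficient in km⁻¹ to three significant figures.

0.539 km⁻¹

Athy: φ(Z) = φ₀ e^(−βZ) ⇒ φ₁/φ₂ = e^{β(Z₂−Z₁)} ⇒ β = ln(φ₁/φ₂)/(Z₂−Z₁)
β = ln(0.458/0.056) / (4.4 − 0.5) = ln(8.179) / 3.9 = 2.1015 / 3.9 = 0.5389 km⁻¹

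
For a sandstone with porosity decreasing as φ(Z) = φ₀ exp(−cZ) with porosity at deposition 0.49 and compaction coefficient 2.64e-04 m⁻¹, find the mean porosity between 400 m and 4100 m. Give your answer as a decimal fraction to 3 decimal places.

Working in km (1 km = 1000 m; c in km⁻¹ = c in m⁻¹ × 1000):
⟨φ⟩ = (1/(Z₂−Z₁)) ∫ φ₀ e^(−cZ) dZ = φ₀·(e^(−c·Z₁) − e^(−c·Z₂)) / (c·(Z₂−Z₁))
e^(−0.264×0.4) = 0.8998; e^(−0.264×4.1) = 0.3388
⟨φ⟩ = 0.49 × (0.8998 − 0.3388) / (0.264 × 3.7) = 0.49 × 0.5743 = 0.2814

0.281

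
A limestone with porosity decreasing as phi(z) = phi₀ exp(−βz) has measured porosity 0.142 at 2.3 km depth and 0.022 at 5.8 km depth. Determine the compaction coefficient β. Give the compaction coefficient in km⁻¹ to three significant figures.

Athy: phi(z) = phi₀ e^(−βz) ⇒ phi₁/phi₂ = e^{β(z₂−z₁)} ⇒ β = ln(phi₁/phi₂)/(z₂−z₁)
β = ln(0.142/0.022) / (5.8 − 2.3) = ln(6.455) / 3.5 = 1.8648 / 3.5 = 0.5328 km⁻¹

0.533 km⁻¹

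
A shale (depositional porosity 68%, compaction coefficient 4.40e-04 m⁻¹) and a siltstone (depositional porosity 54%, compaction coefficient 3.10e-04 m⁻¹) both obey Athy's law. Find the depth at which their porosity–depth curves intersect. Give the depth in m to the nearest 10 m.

Working in km (1 km = 1000 m; β in km⁻¹ = β in m⁻¹ × 1000):
Set φ₀ₐ e^(−βₐZ) = φ₀ᵦ e^(−βᵦZ) ⇒ ln(φ₀ₐ/φ₀ᵦ) = (βₐ − βᵦ)·Z
Z = ln(0.68/0.54) / (0.44 − 0.31) = 0.2305 / 0.13 = 1.773 km

1770 m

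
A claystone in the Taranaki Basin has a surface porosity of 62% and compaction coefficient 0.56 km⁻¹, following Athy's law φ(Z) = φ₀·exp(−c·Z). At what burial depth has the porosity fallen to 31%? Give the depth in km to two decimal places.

Invert Athy's law: Z = ln(φ₀/φ) / c
Z = ln(0.62/0.31) / 0.56 = ln(2) / 0.56 = 0.6931 / 0.56 = 1.238 km

1.24 km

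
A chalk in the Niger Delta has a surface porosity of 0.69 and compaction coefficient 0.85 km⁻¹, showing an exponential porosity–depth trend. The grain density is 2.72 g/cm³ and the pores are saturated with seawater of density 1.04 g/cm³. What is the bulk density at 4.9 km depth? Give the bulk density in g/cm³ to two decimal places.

2.70 g/cm³

Porosity at depth: φ = 0.69·exp(−0.85×4.9) = 0.69×0.0155 = 0.0107
Bulk density: ρ_b = (1−φ)ρ_g + φ·ρ_f = 0.9893×2.72 + 0.0107×1.04
       = 2.691 + 0.011 = 2.702 g/cm³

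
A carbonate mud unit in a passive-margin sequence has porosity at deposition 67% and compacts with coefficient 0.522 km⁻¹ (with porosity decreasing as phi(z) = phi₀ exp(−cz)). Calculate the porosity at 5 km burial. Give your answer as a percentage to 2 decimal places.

phi = phi₀·exp(−c·z) = 0.67 × exp(−0.522 × 5) = 0.67 × exp(−2.61)
  = 0.67 × 0.0735 = 0.0493

4.93%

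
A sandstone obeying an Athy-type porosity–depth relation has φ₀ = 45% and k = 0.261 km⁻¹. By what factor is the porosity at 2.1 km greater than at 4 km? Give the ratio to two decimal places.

1.64

φ(z₁)/φ(z₂) = e^(−k·z₁)/e^(−k·z₂) = e^{k(z₂−z₁)}
= exp(0.261 × 1.9) = exp(0.4959) = 1.6420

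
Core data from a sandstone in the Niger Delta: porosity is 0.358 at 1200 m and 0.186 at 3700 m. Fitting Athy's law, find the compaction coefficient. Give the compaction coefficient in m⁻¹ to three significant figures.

Working in km (1 km = 1000 m; k in km⁻¹ = k in m⁻¹ × 1000):
Athy: n(z) = n₀ e^(−kz) ⇒ n₁/n₂ = e^{k(z₂−z₁)} ⇒ k = ln(n₁/n₂)/(z₂−z₁)
k = ln(0.358/0.186) / (3.7 − 1.2) = ln(1.925) / 2.5 = 0.6548 / 2.5 = 0.2619 km⁻¹

0.000262 m⁻¹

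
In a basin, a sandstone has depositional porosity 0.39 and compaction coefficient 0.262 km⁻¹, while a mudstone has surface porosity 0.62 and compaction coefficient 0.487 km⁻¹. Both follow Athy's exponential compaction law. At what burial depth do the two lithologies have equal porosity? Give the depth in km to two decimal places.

2.06 km

Set phi₀ₐ e^(−βₐd) = phi₀ᵦ e^(−βᵦd) ⇒ ln(phi₀ₐ/phi₀ᵦ) = (βₐ − βᵦ)·d
d = ln(0.39/0.62) / (0.262 − 0.487) = -0.4636 / -0.225 = 2.060 km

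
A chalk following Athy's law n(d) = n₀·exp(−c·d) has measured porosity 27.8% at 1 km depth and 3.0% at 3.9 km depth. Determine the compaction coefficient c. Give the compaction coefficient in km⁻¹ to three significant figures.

0.768 km⁻¹

Athy: n(d) = n₀ e^(−cd) ⇒ n₁/n₂ = e^{c(d₂−d₁)} ⇒ c = ln(n₁/n₂)/(d₂−d₁)
c = ln(0.278/0.03) / (3.9 − 1) = ln(9.267) / 2.9 = 2.2264 / 2.9 = 0.7677 km⁻¹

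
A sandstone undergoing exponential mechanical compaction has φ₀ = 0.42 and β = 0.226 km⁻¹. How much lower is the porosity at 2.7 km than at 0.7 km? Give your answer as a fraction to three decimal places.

φ(0.7) = 0.42·e^(−0.226×0.7) = 0.3585
φ(2.7) = 0.42·e^(−0.226×2.7) = 0.2282
Δφ = 0.3585 − 0.2282 = 0.1304

0.130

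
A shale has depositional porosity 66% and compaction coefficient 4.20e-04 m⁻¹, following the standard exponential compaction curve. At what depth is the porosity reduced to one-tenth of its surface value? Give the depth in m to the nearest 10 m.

Working in km (1 km = 1000 m; k in km⁻¹ = k in m⁻¹ × 1000):
phi/phi₀ = 1/10 ⇒ exp(−k·d) = 1/10 ⇒ d = ln(10) / k
d = 2.3026 / 0.42 = 5.482 km

5480 m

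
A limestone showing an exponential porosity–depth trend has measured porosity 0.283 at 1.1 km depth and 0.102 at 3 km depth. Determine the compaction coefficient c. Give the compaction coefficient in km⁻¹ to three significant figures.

Athy: phi(z) = phi₀ e^(−cz) ⇒ phi₁/phi₂ = e^{c(z₂−z₁)} ⇒ c = ln(phi₁/phi₂)/(z₂−z₁)
c = ln(0.283/0.102) / (3 − 1.1) = ln(2.775) / 1.9 = 1.0205 / 1.9 = 0.5371 km⁻¹

0.537 km⁻¹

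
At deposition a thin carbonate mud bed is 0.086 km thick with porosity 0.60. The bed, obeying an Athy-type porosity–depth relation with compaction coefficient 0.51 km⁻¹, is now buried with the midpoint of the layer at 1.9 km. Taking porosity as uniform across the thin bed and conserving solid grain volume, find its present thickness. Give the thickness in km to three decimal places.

Porosity at 1.9 km: φ = 0.6·exp(−0.51×1.9) = 0.2277
Solid-volume conservation: h(1−φ) = h₀(1−φ₀) ⇒ h = h₀·(1−φ₀)/(1−φ)
h = 0.086 × (1 − 0.6)/(1 − 0.2277) = 0.086 × 0.5179 = 0.0445 km

0.045 km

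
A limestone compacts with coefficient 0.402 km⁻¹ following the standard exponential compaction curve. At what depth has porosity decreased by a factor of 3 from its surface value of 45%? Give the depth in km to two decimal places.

2.73 km

φ/φ₀ = 1/3 ⇒ exp(−c·d) = 1/3 ⇒ d = ln(3) / c
d = 1.0986 / 0.402 = 2.733 km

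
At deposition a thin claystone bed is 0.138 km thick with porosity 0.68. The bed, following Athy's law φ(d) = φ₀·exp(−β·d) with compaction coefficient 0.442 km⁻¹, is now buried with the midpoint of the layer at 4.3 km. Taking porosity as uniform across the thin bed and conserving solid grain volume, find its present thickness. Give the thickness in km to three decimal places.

0.049 km

Porosity at 4.3 km: φ = 0.68·exp(−0.442×4.3) = 0.1016
Solid-volume conservation: h(1−φ) = h₀(1−φ₀) ⇒ h = h₀·(1−φ₀)/(1−φ)
h = 0.138 × (1 − 0.68)/(1 − 0.1016) = 0.138 × 0.3562 = 0.0492 km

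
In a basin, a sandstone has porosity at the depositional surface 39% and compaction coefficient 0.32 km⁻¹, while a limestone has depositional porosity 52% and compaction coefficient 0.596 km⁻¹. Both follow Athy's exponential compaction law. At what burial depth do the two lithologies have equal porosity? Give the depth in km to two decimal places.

Set phi₀ₐ e^(−kₐZ) = phi₀ᵦ e^(−kᵦZ) ⇒ ln(phi₀ₐ/phi₀ᵦ) = (kₐ − kᵦ)·Z
Z = ln(0.39/0.52) / (0.32 − 0.596) = -0.2877 / -0.276 = 1.042 km

1.04 km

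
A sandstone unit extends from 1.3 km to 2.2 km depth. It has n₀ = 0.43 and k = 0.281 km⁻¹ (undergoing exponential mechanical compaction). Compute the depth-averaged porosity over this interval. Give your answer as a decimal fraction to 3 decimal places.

⟨n⟩ = (1/(z₂−z₁)) ∫ n₀ e^(−kz) dz = n₀·(e^(−k·z₁) − e^(−k·z₂)) / (k·(z₂−z₁))
e^(−0.281×1.3) = 0.6940; e^(−0.281×2.2) = 0.5389
⟨n⟩ = 0.43 × (0.6940 − 0.5389) / (0.281 × 0.9) = 0.43 × 0.6132 = 0.2637

0.264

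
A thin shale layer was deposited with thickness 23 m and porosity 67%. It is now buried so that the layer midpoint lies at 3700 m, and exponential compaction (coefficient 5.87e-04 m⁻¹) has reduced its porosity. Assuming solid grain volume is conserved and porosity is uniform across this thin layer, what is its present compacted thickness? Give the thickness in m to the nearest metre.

Working in km (1 km = 1000 m; c in km⁻¹ = c in m⁻¹ × 1000):
Porosity at 3.7 km: φ = 0.67·exp(−0.587×3.7) = 0.0764
Solid-volume conservation: h(1−φ) = h₀(1−φ₀) ⇒ h = h₀·(1−φ₀)/(1−φ)
h = 0.023 × (1 − 0.67)/(1 − 0.0764) = 0.023 × 0.3573 = 0.0082 km

8 m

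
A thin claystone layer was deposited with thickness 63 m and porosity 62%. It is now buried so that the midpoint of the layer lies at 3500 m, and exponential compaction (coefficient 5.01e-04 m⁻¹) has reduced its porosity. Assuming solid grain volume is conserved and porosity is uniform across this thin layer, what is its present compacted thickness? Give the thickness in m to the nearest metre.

27 m

Working in km (1 km = 1000 m; k in km⁻¹ = k in m⁻¹ × 1000):
Porosity at 3.5 km: φ = 0.62·exp(−0.501×3.5) = 0.1074
Solid-volume conservation: h(1−φ) = h₀(1−φ₀) ⇒ h = h₀·(1−φ₀)/(1−φ)
h = 0.063 × (1 − 0.62)/(1 − 0.1074) = 0.063 × 0.4257 = 0.0268 km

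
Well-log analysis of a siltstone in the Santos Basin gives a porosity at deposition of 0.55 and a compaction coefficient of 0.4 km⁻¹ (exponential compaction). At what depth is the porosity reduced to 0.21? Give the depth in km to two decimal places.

Invert Athy's law: Z = ln(φ₀/φ) / β
Z = ln(0.55/0.21) / 0.4 = ln(2.619) / 0.4 = 0.9628 / 0.4 = 2.407 km

2.41 km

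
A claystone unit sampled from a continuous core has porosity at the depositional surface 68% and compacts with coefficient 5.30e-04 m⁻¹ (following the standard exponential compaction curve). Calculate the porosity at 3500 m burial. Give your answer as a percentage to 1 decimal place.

10.6%

Working in km (1 km = 1000 m; c in km⁻¹ = c in m⁻¹ × 1000):
n = n₀·exp(−c·z) = 0.68 × exp(−0.53 × 3.5) = 0.68 × exp(−1.855)
  = 0.68 × 0.1565 = 0.1064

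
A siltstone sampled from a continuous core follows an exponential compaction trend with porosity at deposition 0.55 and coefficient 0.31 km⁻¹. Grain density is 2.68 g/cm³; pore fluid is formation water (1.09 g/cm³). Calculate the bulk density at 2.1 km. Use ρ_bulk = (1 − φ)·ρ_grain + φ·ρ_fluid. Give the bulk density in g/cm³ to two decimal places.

2.22 g/cm³

Porosity at depth: n = 0.55·exp(−0.31×2.1) = 0.55×0.5215 = 0.2868
Bulk density: ρ_b = (1−n)ρ_g + n·ρ_f = 0.7132×2.68 + 0.2868×1.09
       = 1.911 + 0.313 = 2.224 g/cm³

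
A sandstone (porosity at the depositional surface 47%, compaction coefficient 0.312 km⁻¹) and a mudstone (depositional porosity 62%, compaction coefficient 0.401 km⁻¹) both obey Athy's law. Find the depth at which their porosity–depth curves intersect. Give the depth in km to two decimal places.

Set phi₀ₐ e^(−kₐd) = phi₀ᵦ e^(−kᵦd) ⇒ ln(phi₀ₐ/phi₀ᵦ) = (kₐ − kᵦ)·d
d = ln(0.47/0.62) / (0.312 − 0.401) = -0.2770 / -0.089 = 3.112 km

3.11 km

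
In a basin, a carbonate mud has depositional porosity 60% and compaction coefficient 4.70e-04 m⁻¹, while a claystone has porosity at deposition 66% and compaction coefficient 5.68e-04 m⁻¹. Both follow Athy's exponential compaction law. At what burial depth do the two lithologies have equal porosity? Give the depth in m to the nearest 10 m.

Working in km (1 km = 1000 m; k in km⁻¹ = k in m⁻¹ × 1000):
Set φ₀ₐ e^(−kₐz) = φ₀ᵦ e^(−kᵦz) ⇒ ln(φ₀ₐ/φ₀ᵦ) = (kₐ − kᵦ)·z
z = ln(0.6/0.66) / (0.47 − 0.568) = -0.0953 / -0.098 = 0.973 km

970 m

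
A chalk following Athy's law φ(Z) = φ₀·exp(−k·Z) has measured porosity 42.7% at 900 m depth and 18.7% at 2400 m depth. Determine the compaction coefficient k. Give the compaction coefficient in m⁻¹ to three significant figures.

Working in km (1 km = 1000 m; k in km⁻¹ = k in m⁻¹ × 1000):
Athy: φ(Z) = φ₀ e^(−kZ) ⇒ φ₁/φ₂ = e^{k(Z₂−Z₁)} ⇒ k = ln(φ₁/φ₂)/(Z₂−Z₁)
k = ln(0.427/0.187) / (2.4 − 0.9) = ln(2.283) / 1.5 = 0.8257 / 1.5 = 0.5505 km⁻¹

0.000550 m⁻¹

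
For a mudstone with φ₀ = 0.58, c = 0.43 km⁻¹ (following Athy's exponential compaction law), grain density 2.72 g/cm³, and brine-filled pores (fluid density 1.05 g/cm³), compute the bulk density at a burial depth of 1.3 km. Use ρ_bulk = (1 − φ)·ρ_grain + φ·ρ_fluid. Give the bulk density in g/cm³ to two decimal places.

Porosity at depth: φ = 0.58·exp(−0.43×1.3) = 0.58×0.5718 = 0.3316
Bulk density: ρ_b = (1−φ)ρ_g + φ·ρ_f = 0.6684×2.72 + 0.3316×1.05
       = 1.818 + 0.348 = 2.166 g/cm³

2.17 g/cm³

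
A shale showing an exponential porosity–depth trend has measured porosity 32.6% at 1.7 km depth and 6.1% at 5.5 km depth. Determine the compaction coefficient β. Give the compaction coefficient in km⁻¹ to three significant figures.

Athy: phi(d) = phi₀ e^(−βd) ⇒ phi₁/phi₂ = e^{β(d₂−d₁)} ⇒ β = ln(phi₁/phi₂)/(d₂−d₁)
β = ln(0.326/0.061) / (5.5 − 1.7) = ln(5.344) / 3.8 = 1.6760 / 3.8 = 0.4411 km⁻¹

0.441 km⁻¹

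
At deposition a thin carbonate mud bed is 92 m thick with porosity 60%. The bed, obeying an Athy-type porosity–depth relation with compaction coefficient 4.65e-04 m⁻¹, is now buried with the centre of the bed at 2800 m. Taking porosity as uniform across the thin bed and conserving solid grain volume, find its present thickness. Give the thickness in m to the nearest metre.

Working in km (1 km = 1000 m; β in km⁻¹ = β in m⁻¹ × 1000):
Porosity at 2.8 km: n = 0.6·exp(−0.465×2.8) = 0.1632
Solid-volume conservation: h(1−n) = h₀(1−n₀) ⇒ h = h₀·(1−n₀)/(1−n)
h = 0.092 × (1 − 0.6)/(1 − 0.1632) = 0.092 × 0.4780 = 0.0440 km

44 m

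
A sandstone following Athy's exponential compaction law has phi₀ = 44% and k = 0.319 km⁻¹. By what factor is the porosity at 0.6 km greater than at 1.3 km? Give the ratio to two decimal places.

1.25

phi(z₁)/phi(z₂) = e^(−k·z₁)/e^(−k·z₂) = e^{k(z₂−z₁)}
= exp(0.319 × 0.7) = exp(0.2233) = 1.2502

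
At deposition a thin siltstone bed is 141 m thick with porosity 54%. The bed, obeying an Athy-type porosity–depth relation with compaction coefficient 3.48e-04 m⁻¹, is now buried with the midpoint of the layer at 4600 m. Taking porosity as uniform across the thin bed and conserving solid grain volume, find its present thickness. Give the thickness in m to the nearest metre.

Working in km (1 km = 1000 m; k in km⁻¹ = k in m⁻¹ × 1000):
Porosity at 4.6 km: φ = 0.54·exp(−0.348×4.6) = 0.1089
Solid-volume conservation: h(1−φ) = h₀(1−φ₀) ⇒ h = h₀·(1−φ₀)/(1−φ)
h = 0.141 × (1 − 0.54)/(1 − 0.1089) = 0.141 × 0.5162 = 0.0728 km

73 m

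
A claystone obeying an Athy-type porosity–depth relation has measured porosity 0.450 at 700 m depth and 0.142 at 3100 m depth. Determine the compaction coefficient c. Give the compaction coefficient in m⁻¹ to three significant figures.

Working in km (1 km = 1000 m; c in km⁻¹ = c in m⁻¹ × 1000):
Athy: φ(Z) = φ₀ e^(−cZ) ⇒ φ₁/φ₂ = e^{c(Z₂−Z₁)} ⇒ c = ln(φ₁/φ₂)/(Z₂−Z₁)
c = ln(0.45/0.142) / (3.1 − 0.7) = ln(3.169) / 2.4 = 1.1534 / 2.4 = 0.4806 km⁻¹

0.000481 m⁻¹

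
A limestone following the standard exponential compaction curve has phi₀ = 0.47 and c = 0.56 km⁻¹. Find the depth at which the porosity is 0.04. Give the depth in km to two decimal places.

Invert Athy's law: z = ln(phi₀/phi) / c
z = ln(0.47/0.04) / 0.56 = ln(11.75) / 0.56 = 2.4639 / 0.56 = 4.400 km

4.40 km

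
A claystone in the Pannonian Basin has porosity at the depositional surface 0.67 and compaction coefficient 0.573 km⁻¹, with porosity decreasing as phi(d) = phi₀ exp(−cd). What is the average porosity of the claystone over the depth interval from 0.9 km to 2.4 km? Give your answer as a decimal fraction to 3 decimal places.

0.268

⟨phi⟩ = (1/(d₂−d₁)) ∫ phi₀ e^(−cd) dd = phi₀·(e^(−c·d₁) − e^(−c·d₂)) / (c·(d₂−d₁))
e^(−0.573×0.9) = 0.5971; e^(−0.573×2.4) = 0.2528
⟨phi⟩ = 0.67 × (0.5971 − 0.2528) / (0.573 × 1.5) = 0.67 × 0.4006 = 0.2684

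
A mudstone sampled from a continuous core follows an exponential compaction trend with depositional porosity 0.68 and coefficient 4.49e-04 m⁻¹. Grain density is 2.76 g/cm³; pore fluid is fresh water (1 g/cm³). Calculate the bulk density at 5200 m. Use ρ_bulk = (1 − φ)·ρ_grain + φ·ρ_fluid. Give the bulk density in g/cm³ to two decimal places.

Working in km (1 km = 1000 m; k in km⁻¹ = k in m⁻¹ × 1000):
Porosity at depth: n = 0.68·exp(−0.449×5.2) = 0.68×0.0968 = 0.0658
Bulk density: ρ_b = (1−n)ρ_g + n·ρ_f = 0.9342×2.76 + 0.0658×1
       = 2.578 + 0.066 = 2.644 g/cm³

2.64 g/cm³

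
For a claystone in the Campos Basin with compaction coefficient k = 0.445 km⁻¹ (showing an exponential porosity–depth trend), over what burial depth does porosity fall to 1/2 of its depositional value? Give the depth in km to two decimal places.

phi/phi₀ = 1/2 ⇒ exp(−k·Z) = 1/2 ⇒ Z = ln(2) / k
Z = 0.6931 / 0.445 = 1.558 km

1.56 km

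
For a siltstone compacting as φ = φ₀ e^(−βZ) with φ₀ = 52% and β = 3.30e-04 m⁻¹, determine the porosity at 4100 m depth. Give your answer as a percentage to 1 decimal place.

13.4%

Working in km (1 km = 1000 m; β in km⁻¹ = β in m⁻¹ × 1000):
φ = φ₀·exp(−β·Z) = 0.52 × exp(−0.33 × 4.1) = 0.52 × exp(−1.353)
  = 0.52 × 0.2585 = 0.1344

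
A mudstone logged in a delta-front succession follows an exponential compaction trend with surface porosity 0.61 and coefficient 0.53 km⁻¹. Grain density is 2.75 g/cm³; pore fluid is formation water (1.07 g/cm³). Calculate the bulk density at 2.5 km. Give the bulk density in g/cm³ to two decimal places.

Porosity at depth: phi = 0.61·exp(−0.53×2.5) = 0.61×0.2658 = 0.1621
Bulk density: ρ_b = (1−phi)ρ_g + phi·ρ_f = 0.8379×2.75 + 0.1621×1.07
       = 2.304 + 0.173 = 2.478 g/cm³

2.48 g/cm³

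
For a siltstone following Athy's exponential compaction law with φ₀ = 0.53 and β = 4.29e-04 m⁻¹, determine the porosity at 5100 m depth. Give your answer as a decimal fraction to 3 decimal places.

Working in km (1 km = 1000 m; β in km⁻¹ = β in m⁻¹ × 1000):
φ = φ₀·exp(−β·d) = 0.53 × exp(−0.429 × 5.1) = 0.53 × exp(−2.188)
  = 0.53 × 0.1122 = 0.0594

0.059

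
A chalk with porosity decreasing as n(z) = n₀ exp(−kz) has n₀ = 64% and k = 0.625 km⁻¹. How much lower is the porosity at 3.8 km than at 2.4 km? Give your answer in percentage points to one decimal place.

n(2.4) = 0.64·e^(−0.625×2.4) = 0.1428
n(3.8) = 0.64·e^(−0.625×3.8) = 0.0595
Δn = 0.1428 − 0.0595 = 0.0833

8.3 percentage points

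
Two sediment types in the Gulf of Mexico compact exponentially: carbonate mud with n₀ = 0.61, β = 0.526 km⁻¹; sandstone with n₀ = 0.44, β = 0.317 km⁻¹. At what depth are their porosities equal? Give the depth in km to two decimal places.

Set n₀ₐ e^(−βₐd) = n₀ᵦ e^(−βᵦd) ⇒ ln(n₀ₐ/n₀ᵦ) = (βₐ − βᵦ)·d
d = ln(0.61/0.44) / (0.526 − 0.317) = 0.3267 / 0.209 = 1.563 km

1.56 km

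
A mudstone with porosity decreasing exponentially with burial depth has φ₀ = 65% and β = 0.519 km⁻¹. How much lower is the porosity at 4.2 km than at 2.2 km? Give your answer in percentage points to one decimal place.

13.4 percentage points

φ(2.2) = 0.65·e^(−0.519×2.2) = 0.2075
φ(4.2) = 0.65·e^(−0.519×4.2) = 0.0735
Δφ = 0.2075 − 0.0735 = 0.1340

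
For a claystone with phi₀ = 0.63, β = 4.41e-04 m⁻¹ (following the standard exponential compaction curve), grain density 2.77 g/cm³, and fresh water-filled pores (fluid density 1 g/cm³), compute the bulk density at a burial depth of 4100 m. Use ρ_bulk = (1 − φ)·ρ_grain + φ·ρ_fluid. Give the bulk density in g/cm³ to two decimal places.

Working in km (1 km = 1000 m; β in km⁻¹ = β in m⁻¹ × 1000):
Porosity at depth: phi = 0.63·exp(−0.441×4.1) = 0.63×0.1640 = 0.1033
Bulk density: ρ_b = (1−phi)ρ_g + phi·ρ_f = 0.8967×2.77 + 0.1033×1
       = 2.484 + 0.103 = 2.587 g/cm³

2.59 g/cm³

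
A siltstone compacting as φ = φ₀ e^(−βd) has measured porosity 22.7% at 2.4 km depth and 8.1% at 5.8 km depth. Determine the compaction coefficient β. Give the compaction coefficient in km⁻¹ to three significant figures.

Athy: φ(d) = φ₀ e^(−βd) ⇒ φ₁/φ₂ = e^{β(d₂−d₁)} ⇒ β = ln(φ₁/φ₂)/(d₂−d₁)
β = ln(0.227/0.081) / (5.8 − 2.4) = ln(2.802) / 3.4 = 1.0305 / 3.4 = 0.3031 km⁻¹

0.303 km⁻¹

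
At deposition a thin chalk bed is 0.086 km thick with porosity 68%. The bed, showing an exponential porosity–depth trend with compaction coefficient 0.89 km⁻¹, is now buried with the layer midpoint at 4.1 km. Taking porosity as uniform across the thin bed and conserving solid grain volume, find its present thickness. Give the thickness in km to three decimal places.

Porosity at 4.1 km: φ = 0.68·exp(−0.89×4.1) = 0.0177
Solid-volume conservation: h(1−φ) = h₀(1−φ₀) ⇒ h = h₀·(1−φ₀)/(1−φ)
h = 0.086 × (1 − 0.68)/(1 − 0.0177) = 0.086 × 0.3258 = 0.0280 km

0.028 km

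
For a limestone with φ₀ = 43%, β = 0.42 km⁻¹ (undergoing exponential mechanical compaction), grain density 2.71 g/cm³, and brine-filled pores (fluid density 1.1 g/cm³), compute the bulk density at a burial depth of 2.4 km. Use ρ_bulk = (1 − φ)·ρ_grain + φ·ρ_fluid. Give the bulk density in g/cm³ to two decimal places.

2.46 g/cm³

Porosity at depth: φ = 0.43·exp(−0.42×2.4) = 0.43×0.3649 = 0.1569
Bulk density: ρ_b = (1−φ)ρ_g + φ·ρ_f = 0.8431×2.71 + 0.1569×1.1
       = 2.285 + 0.173 = 2.457 g/cm³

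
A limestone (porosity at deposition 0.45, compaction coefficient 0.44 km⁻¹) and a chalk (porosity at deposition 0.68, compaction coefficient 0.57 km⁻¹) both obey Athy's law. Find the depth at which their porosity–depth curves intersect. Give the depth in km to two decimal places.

Set φ₀ₐ e^(−cₐz) = φ₀ᵦ e^(−cᵦz) ⇒ ln(φ₀ₐ/φ₀ᵦ) = (cₐ − cᵦ)·z
z = ln(0.45/0.68) / (0.44 − 0.57) = -0.4128 / -0.13 = 3.176 km

3.18 km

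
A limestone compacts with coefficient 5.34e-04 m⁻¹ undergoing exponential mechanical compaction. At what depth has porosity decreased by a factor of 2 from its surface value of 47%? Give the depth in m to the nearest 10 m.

1300 m

Working in km (1 km = 1000 m; k in km⁻¹ = k in m⁻¹ × 1000):
phi/phi₀ = 1/2 ⇒ exp(−k·Z) = 1/2 ⇒ Z = ln(2) / k
Z = 0.6931 / 0.534 = 1.298 km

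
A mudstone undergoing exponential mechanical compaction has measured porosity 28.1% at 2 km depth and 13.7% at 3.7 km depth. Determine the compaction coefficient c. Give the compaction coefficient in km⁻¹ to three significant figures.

0.423 km⁻¹

Athy: phi(z) = phi₀ e^(−cz) ⇒ phi₁/phi₂ = e^{c(z₂−z₁)} ⇒ c = ln(phi₁/phi₂)/(z₂−z₁)
c = ln(0.281/0.137) / (3.7 − 2) = ln(2.051) / 1.7 = 0.7184 / 1.7 = 0.4226 km⁻¹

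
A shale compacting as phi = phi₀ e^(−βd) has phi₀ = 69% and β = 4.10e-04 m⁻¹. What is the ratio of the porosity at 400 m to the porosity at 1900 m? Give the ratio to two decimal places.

Working in km (1 km = 1000 m; β in km⁻¹ = β in m⁻¹ × 1000):
phi(d₁)/phi(d₂) = e^(−β·d₁)/e^(−β·d₂) = e^{β(d₂−d₁)}
= exp(0.41 × 1.5) = exp(0.615) = 1.8497

1.85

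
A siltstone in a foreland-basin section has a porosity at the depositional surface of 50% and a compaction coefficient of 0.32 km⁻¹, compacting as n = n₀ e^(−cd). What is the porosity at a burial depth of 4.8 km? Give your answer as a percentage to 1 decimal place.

10.8%

n = n₀·exp(−c·d) = 0.5 × exp(−0.32 × 4.8) = 0.5 × exp(−1.536)
  = 0.5 × 0.2152 = 0.1076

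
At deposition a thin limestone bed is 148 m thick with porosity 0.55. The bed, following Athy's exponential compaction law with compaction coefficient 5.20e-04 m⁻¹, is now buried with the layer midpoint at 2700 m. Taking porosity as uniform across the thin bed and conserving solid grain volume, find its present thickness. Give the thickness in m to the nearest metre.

Working in km (1 km = 1000 m; β in km⁻¹ = β in m⁻¹ × 1000):
Porosity at 2.7 km: n = 0.55·exp(−0.52×2.7) = 0.1351
Solid-volume conservation: h(1−n) = h₀(1−n₀) ⇒ h = h₀·(1−n₀)/(1−n)
h = 0.148 × (1 − 0.55)/(1 − 0.1351) = 0.148 × 0.5203 = 0.0770 km

77 m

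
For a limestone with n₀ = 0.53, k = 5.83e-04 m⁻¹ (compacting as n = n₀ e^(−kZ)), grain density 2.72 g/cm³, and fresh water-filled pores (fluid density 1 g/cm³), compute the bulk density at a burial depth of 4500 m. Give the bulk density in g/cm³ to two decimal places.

2.65 g/cm³

Working in km (1 km = 1000 m; k in km⁻¹ = k in m⁻¹ × 1000):
Porosity at depth: n = 0.53·exp(−0.583×4.5) = 0.53×0.0725 = 0.0385
Bulk density: ρ_b = (1−n)ρ_g + n·ρ_f = 0.9615×2.72 + 0.0385×1
       = 2.615 + 0.038 = 2.654 g/cm³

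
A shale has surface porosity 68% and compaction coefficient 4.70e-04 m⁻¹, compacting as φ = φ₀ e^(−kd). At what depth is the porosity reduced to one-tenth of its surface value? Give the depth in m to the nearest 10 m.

Working in km (1 km = 1000 m; k in km⁻¹ = k in m⁻¹ × 1000):
φ/φ₀ = 1/10 ⇒ exp(−k·d) = 1/10 ⇒ d = ln(10) / k
d = 2.3026 / 0.47 = 4.899 km

4900 m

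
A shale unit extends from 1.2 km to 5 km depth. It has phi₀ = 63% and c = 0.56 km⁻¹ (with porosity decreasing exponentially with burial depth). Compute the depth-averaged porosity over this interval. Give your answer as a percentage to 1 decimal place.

⟨phi⟩ = (1/(z₂−z₁)) ∫ phi₀ e^(−cz) dz = phi₀·(e^(−c·z₁) − e^(−c·z₂)) / (c·(z₂−z₁))
e^(−0.56×1.2) = 0.5107; e^(−0.56×5) = 0.0608
⟨phi⟩ = 0.63 × (0.5107 − 0.0608) / (0.56 × 3.8) = 0.63 × 0.2114 = 0.1332

13.3%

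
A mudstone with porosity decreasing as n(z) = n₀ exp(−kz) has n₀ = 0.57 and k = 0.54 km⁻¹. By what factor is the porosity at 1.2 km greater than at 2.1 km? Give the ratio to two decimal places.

n(z₁)/n(z₂) = e^(−k·z₁)/e^(−k·z₂) = e^{k(z₂−z₁)}
= exp(0.54 × 0.9) = exp(0.486) = 1.6258

1.63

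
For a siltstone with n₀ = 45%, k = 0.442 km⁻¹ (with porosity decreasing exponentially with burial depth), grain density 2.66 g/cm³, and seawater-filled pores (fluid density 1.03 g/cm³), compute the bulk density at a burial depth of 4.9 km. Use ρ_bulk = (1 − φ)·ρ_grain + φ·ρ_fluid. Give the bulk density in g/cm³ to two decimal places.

2.58 g/cm³

Porosity at depth: n = 0.45·exp(−0.442×4.9) = 0.45×0.1147 = 0.0516
Bulk density: ρ_b = (1−n)ρ_g + n·ρ_f = 0.9484×2.66 + 0.0516×1.03
       = 2.523 + 0.053 = 2.576 g/cm³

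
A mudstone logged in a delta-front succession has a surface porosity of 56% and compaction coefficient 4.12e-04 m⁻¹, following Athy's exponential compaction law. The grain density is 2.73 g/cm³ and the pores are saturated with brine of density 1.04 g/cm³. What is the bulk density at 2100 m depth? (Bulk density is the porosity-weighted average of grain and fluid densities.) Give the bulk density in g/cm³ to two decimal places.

Working in km (1 km = 1000 m; c in km⁻¹ = c in m⁻¹ × 1000):
Porosity at depth: φ = 0.56·exp(−0.412×2.1) = 0.56×0.4210 = 0.2357
Bulk density: ρ_b = (1−φ)ρ_g + φ·ρ_f = 0.7643×2.73 + 0.2357×1.04
       = 2.086 + 0.245 = 2.332 g/cm³

2.33 g/cm³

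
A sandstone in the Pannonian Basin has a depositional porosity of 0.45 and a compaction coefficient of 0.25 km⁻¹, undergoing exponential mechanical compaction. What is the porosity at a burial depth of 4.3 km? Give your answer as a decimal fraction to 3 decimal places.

n = n₀·exp(−c·z) = 0.45 × exp(−0.25 × 4.3) = 0.45 × exp(−1.075)
  = 0.45 × 0.3413 = 0.1536

0.154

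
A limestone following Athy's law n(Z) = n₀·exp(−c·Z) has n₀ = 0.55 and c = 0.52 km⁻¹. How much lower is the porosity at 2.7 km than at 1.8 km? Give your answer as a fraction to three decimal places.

0.081

n(1.8) = 0.55·e^(−0.52×1.8) = 0.2157
n(2.7) = 0.55·e^(−0.52×2.7) = 0.1351
Δn = 0.2157 − 0.1351 = 0.0806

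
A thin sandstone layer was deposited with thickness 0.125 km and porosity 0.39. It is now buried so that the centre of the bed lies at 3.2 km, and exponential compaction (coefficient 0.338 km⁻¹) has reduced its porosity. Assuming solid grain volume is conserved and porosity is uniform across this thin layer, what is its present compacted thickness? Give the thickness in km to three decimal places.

Porosity at 3.2 km: φ = 0.39·exp(−0.338×3.2) = 0.1322
Solid-volume conservation: h(1−φ) = h₀(1−φ₀) ⇒ h = h₀·(1−φ₀)/(1−φ)
h = 0.125 × (1 − 0.39)/(1 − 0.1322) = 0.125 × 0.7030 = 0.0879 km

0.088 km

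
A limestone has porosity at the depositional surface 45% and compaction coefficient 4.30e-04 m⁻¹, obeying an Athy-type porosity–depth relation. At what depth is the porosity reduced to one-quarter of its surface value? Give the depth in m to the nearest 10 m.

3220 m

Working in km (1 km = 1000 m; k in km⁻¹ = k in m⁻¹ × 1000):
phi/phi₀ = 1/4 ⇒ exp(−k·Z) = 1/4 ⇒ Z = ln(4) / k
Z = 1.3863 / 0.43 = 3.224 km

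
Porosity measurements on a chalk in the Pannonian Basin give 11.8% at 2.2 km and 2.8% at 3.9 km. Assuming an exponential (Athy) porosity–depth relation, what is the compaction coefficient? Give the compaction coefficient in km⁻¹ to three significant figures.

Athy: n(d) = n₀ e^(−cd) ⇒ n₁/n₂ = e^{c(d₂−d₁)} ⇒ c = ln(n₁/n₂)/(d₂−d₁)
c = ln(0.118/0.028) / (3.9 − 2.2) = ln(4.214) / 1.7 = 1.4385 / 1.7 = 0.8462 km⁻¹

0.846 km⁻¹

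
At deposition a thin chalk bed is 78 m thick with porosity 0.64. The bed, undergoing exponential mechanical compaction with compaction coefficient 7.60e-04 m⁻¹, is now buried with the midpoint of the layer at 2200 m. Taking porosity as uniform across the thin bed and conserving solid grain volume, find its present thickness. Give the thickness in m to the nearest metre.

32 m

Working in km (1 km = 1000 m; c in km⁻¹ = c in m⁻¹ × 1000):
Porosity at 2.2 km: n = 0.64·exp(−0.76×2.2) = 0.1202
Solid-volume conservation: h(1−n) = h₀(1−n₀) ⇒ h = h₀·(1−n₀)/(1−n)
h = 0.078 × (1 − 0.64)/(1 − 0.1202) = 0.078 × 0.4092 = 0.0319 km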